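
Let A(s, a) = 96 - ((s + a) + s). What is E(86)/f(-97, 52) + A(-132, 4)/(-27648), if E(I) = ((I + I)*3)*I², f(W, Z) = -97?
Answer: -26378523065/670464 ≈ -39344.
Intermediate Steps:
E(I) = 6*I³ (E(I) = ((2*I)*3)*I² = (6*I)*I² = 6*I³)
A(s, a) = 96 - a - 2*s (A(s, a) = 96 - ((a + s) + s) = 96 - (a + 2*s) = 96 + (-a - 2*s) = 96 - a - 2*s)
E(86)/f(-97, 52) + A(-132, 4)/(-27648) = (6*86³)/(-97) + (96 - 1*4 - 2*(-132))/(-27648) = (6*636056)*(-1/97) + (96 - 4 + 264)*(-1/27648) = 3816336*(-1/97) + 356*(-1/27648) = -3816336/97 - 89/6912 = -26378523065/670464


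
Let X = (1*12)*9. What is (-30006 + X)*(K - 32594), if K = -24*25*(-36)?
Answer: 328698612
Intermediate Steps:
K = 21600 (K = -600*(-36) = 21600)
X = 108 (X = 12*9 = 108)
(-30006 + X)*(K - 32594) = (-30006 + 108)*(21600 - 32594) = -29898*(-10994) = 328698612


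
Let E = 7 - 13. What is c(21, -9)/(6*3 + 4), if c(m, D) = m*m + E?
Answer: 435/22 ≈ 19.773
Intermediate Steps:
E = -6
c(m, D) = -6 + m**2 (c(m, D) = m*m - 6 = m**2 - 6 = -6 + m**2)
c(21, -9)/(6*3 + 4) = (-6 + 21**2)/(6*3 + 4) = (-6 + 441)/(18 + 4) = 435/22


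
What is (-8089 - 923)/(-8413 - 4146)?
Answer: 9012/12559 ≈ 0.71757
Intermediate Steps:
(-8089 - 923)/(-8413 - 4146) = -9012/(-12559) = -9012*(-1/12559) = 9012/12559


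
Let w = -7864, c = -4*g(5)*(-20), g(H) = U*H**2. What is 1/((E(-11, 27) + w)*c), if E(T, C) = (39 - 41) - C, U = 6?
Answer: -1/94716000 ≈ -1.0558e-8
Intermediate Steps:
g(H) = 6*H**2
E(T, C) = -2 - C
c = 12000 (c = -24*5**2*(-20) = -24*25*(-20) = -4*150*(-20) = -600*(-20) = 12000)
1/((E(-11, 27) + w)*c) = 1/((-2 - 1*27) - 7864*12000) = (1/12000)/((-2 - 27) - 7864) = (1/12000)/(-29 - 7864) = (1/12000)/(-7893) = -1/7893*1/12000 = -1/94716000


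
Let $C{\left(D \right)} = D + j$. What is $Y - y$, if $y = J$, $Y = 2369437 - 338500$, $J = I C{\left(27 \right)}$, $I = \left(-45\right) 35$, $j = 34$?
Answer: $2127012$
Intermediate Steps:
$C{\left(D \right)} = 34 + D$ ($C{\left(D \right)} = D + 34 = 34 + D$)
$I = -1575$
$J = -96075$ ($J = - 1575 \left(34 + 27\right) = \left(-1575\right) 61 = -96075$)
$Y = 2030937$
$y = -96075$
$Y - y = 2030937 - -96075 = 2030937 + 96075 = 2127012$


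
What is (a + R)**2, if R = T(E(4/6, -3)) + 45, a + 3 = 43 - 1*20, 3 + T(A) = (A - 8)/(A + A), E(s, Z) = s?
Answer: 12769/4 ≈ 3192.3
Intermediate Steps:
T(A) = -3 + (-8 + A)/(2*A) (T(A) = -3 + (A - 8)/(A + A) = -3 + (-8 + A)/((2*A)) = -3 + (-8 + A)*(1/(2*A)) = -3 + (-8 + A)/(2*A))
a = 20 (a = -3 + (43 - 1*20) = -3 + (43 - 20) = -3 + 23 = 20)
R = 73/2 (R = (-5/2 - 4/(4/6)) + 45 = (-5/2 - 4/(4*(1/6))) + 45 = (-5/2 - 4/2/3) + 45 = (-5/2 - 4*3/2) + 45 = (-5/2 - 6) + 45 = -17/2 + 45 = 73/2 ≈ 36.500)
(a + R)**2 = (20 + 73/2)**2 = (113/2)**2 = 12769/4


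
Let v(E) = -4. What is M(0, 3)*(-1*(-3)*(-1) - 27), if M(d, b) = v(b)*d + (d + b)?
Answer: -90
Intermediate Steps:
M(d, b) = b - 3*d (M(d, b) = -4*d + (d + b) = -4*d + (b + d) = b - 3*d)
M(0, 3)*(-1*(-3)*(-1) - 27) = (3 - 3*0)*(-1*(-3)*(-1) - 27) = (3 + 0)*(3*(-1) - 27) = 3*(-3 - 27) = 3*(-30) = -90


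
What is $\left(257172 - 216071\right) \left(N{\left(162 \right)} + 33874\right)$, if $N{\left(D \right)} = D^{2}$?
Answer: $2470909918$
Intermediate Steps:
$\left(257172 - 216071\right) \left(N{\left(162 \right)} + 33874\right) = \left(257172 - 216071\right) \left(162^{2} + 33874\right) = 41101 \left(26244 + 33874\right) = 41101 \cdot 60118 = 2470909918$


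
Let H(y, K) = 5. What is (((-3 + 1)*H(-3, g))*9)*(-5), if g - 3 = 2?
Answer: 450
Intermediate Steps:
g = 5 (g = 3 + 2 = 5)
(((-3 + 1)*H(-3, g))*9)*(-5) = (((-3 + 1)*5)*9)*(-5) = (-2*5*9)*(-5) = -10*9*(-5) = -90*(-5) = 450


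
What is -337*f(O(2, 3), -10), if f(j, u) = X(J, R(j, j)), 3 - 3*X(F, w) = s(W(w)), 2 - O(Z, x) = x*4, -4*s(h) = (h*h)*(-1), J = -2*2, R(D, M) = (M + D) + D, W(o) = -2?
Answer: -674/3 ≈ -224.67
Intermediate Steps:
R(D, M) = M + 2*D (R(D, M) = (D + M) + D = M + 2*D)
J = -4
s(h) = h²/4 (s(h) = -h*h*(-1)/4 = -h²*(-1)/4 = -(-1)*h²/4 = h²/4)
O(Z, x) = 2 - 4*x (O(Z, x) = 2 - x*4 = 2 - 4*x)
X(F, w) = ⅔ (X(F, w) = 1 - (-2)²/12 = 1 - 4/12 = 1 - ⅓*1 = 1 - ⅓ = ⅔)
f(j, u) = ⅔
-337*f(O(2, 3), -10) = -337*⅔ = -674/3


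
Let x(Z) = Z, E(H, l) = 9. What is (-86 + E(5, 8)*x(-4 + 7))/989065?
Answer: -59/989065 ≈ -5.9652e-5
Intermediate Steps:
(-86 + E(5, 8)*x(-4 + 7))/989065 = (-86 + 9*(-4 + 7))/989065 = (-86 + 9*3)*(1/989065) = (-86 + 27)*(1/989065) = -59*1/989065 = -59/989065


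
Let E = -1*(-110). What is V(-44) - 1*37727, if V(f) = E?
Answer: -37617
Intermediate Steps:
E = 110
V(f) = 110
V(-44) - 1*37727 = 110 - 1*37727 = 110 - 37727 = -37617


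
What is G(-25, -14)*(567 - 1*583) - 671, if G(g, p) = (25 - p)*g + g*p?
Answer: 9329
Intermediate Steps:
G(g, p) = g*p + g*(25 - p) (G(g, p) = g*(25 - p) + g*p = g*p + g*(25 - p))
G(-25, -14)*(567 - 1*583) - 671 = (25*(-25))*(567 - 1*583) - 671 = -625*(567 - 583) - 671 = -625*(-16) - 671 = 10000 - 671 = 9329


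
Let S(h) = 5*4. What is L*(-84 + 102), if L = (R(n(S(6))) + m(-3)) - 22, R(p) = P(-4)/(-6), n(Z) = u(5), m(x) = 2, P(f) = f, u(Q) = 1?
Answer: -348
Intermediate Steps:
S(h) = 20
n(Z) = 1
R(p) = ⅔ (R(p) = -4/(-6) = -4*(-⅙) = ⅔)
L = -58/3 (L = (⅔ + 2) - 22 = 8/3 - 22 = -58/3 ≈ -19.333)
L*(-84 + 102) = -58*(-84 + 102)/3 = -58/3*18 = -348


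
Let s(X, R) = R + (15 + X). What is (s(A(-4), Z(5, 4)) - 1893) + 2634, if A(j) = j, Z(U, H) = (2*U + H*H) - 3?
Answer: 775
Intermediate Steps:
Z(U, H) = -3 + H**2 + 2*U (Z(U, H) = (2*U + H**2) - 3 = (H**2 + 2*U) - 3 = -3 + H**2 + 2*U)
s(X, R) = 15 + R + X
(s(A(-4), Z(5, 4)) - 1893) + 2634 = ((15 + (-3 + 4**2 + 2*5) - 4) - 1893) + 2634 = ((15 + (-3 + 16 + 10) - 4) - 1893) + 2634 = ((15 + 23 - 4) - 1893) + 2634 = (34 - 1893) + 2634 = -1859 + 2634 = 775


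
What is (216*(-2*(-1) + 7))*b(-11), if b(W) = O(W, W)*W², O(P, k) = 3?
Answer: 705672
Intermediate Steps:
b(W) = 3*W²
(216*(-2*(-1) + 7))*b(-11) = (216*(-2*(-1) + 7))*(3*(-11)²) = (216*(2 + 7))*(3*121) = (216*9)*363 = 1944*363 = 705672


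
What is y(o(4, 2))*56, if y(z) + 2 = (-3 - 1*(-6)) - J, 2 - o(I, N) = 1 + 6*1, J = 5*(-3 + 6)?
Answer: -784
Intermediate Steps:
J = 15 (J = 5*3 = 15)
o(I, N) = -5 (o(I, N) = 2 - (1 + 6*1) = 2 - (1 + 6) = 2 - 1*7 = 2 - 7 = -5)
y(z) = -14 (y(z) = -2 + ((-3 - 1*(-6)) - 1*15) = -2 + ((-3 + 6) - 15) = -2 + (3 - 15) = -2 - 12 = -14)
y(o(4, 2))*56 = -14*56 = -784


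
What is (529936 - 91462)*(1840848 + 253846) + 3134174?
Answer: 918471991130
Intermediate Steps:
(529936 - 91462)*(1840848 + 253846) + 3134174 = 438474*2094694 + 3134174 = 918468856956 + 3134174 = 918471991130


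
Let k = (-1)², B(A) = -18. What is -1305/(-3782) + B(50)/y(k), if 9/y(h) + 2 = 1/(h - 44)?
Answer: 714183/162626 ≈ 4.3916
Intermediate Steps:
k = 1
y(h) = 9/(-2 + 1/(-44 + h)) (y(h) = 9/(-2 + 1/(h - 44)) = 9/(-2 + 1/(-44 + h)))
-1305/(-3782) + B(50)/y(k) = -1305/(-3782) - 18*(-89 + 2*1)/(9*(44 - 1*1)) = -1305*(-1/3782) - 18*(-89 + 2)/(9*(44 - 1)) = 1305/3782 - 18/(9*43/(-87)) = 1305/3782 - 18/(9*(-1/87)*43) = 1305/3782 - 18/(-129/29) = 1305/3782 - 18*(-29/129) = 1305/3782 + 174/43 = 714183/162626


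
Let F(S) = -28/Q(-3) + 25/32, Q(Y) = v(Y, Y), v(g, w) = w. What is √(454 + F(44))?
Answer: √267330/24 ≈ 21.543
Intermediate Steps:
Q(Y) = Y
F(S) = 971/96 (F(S) = -28/(-3) + 25/32 = -28*(-⅓) + 25*(1/32) = 28/3 + 25/32 = 971/96)
√(454 + F(44)) = √(454 + 971/96) = √(44555/96) = √267330/24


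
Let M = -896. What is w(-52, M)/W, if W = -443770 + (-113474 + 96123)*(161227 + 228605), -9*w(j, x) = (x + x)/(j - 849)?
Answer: 896/27426336032709 ≈ 3.2669e-11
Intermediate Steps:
w(j, x) = -2*x/(9*(-849 + j)) (w(j, x) = -(x + x)/(9*(j - 849)) = -2*x/(9*(-849 + j)))
W = -6764418802 (W = -443770 - 17351*389832 = -443770 - 6763975032 = -6764418802)
w(-52, M)/W = -2*(-896)/(-7641 + 9*(-52))/(-6764418802) = -2*(-896)/(-7641 - 468)*(-1/6764418802) = -2*(-896)/(-8109)*(-1/6764418802) = -2*(-896)*(-1/8109)*(-1/6764418802) = -1792/8109*(-1/6764418802) = 896/27426336032709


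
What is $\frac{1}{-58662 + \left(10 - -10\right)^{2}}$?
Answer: $- \frac{1}{58262} \approx -1.7164 \cdot 10^{-5}$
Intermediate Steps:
$\frac{1}{-58662 + \left(10 - -10\right)^{2}} = \frac{1}{-58662 + \left(10 + \left(20 + \left(20 - 30\right)\right)\right)^{2}} = \frac{1}{-58662 + \left(10 + \left(20 - 10\right)\right)^{2}} = \frac{1}{-58662 + \left(10 + 10\right)^{2}} = \frac{1}{-58662 + 20^{2}} = \frac{1}{-58662 + 400} = \frac{1}{-58262} = - \frac{1}{58262}$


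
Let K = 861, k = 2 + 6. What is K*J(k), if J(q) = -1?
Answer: -861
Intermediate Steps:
k = 8
K*J(k) = 861*(-1) = -861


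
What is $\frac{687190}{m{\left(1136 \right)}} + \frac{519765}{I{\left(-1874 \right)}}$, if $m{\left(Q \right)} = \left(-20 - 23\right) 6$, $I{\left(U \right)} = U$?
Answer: $- \frac{710946715}{241746} \approx -2940.9$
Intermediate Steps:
$m{\left(Q \right)} = -258$ ($m{\left(Q \right)} = \left(-43\right) 6 = -258$)
$\frac{687190}{m{\left(1136 \right)}} + \frac{519765}{I{\left(-1874 \right)}} = \frac{687190}{-258} + \frac{519765}{-1874} = 687190 \left(- \frac{1}{258}\right) + 519765 \left(- \frac{1}{1874}\right) = - \frac{343595}{129} - \frac{519765}{1874} = - \frac{710946715}{241746}$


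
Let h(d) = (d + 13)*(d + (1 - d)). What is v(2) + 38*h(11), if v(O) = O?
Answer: 914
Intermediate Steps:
h(d) = 13 + d (h(d) = (13 + d)*1 = 13 + d)
v(2) + 38*h(11) = 2 + 38*(13 + 11) = 2 + 38*24 = 2 + 912 = 914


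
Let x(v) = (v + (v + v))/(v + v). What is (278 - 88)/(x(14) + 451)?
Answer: 76/181 ≈ 0.41989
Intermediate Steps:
x(v) = 3/2 (x(v) = (v + 2*v)/((2*v)) = (3*v)*(1/(2*v)) = 3/2)
(278 - 88)/(x(14) + 451) = (278 - 88)/(3/2 + 451) = 190/(905/2) = 190*(2/905) = 76/181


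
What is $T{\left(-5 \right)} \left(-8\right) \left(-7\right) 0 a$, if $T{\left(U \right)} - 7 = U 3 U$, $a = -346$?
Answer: $0$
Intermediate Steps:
$T{\left(U \right)} = 7 + 3 U^{2}$ ($T{\left(U \right)} = 7 + U 3 U = 7 + 3 U U = 7 + 3 U^{2}$)
$T{\left(-5 \right)} \left(-8\right) \left(-7\right) 0 a = \left(7 + 3 \left(-5\right)^{2}\right) \left(-8\right) \left(-7\right) 0 \left(-346\right) = \left(7 + 3 \cdot 25\right) \left(-8\right) \left(-7\right) 0 = \left(7 + 75\right) \left(-8\right) \left(-7\right) 0 = 82 \left(-8\right) \left(-7\right) 0 = \left(-656\right) \left(-7\right) 0 = 4592 \cdot 0 = 0$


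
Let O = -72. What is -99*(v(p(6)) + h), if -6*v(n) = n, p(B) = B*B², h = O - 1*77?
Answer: 18315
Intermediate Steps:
h = -149 (h = -72 - 1*77 = -72 - 77 = -149)
p(B) = B³
v(n) = -n/6
-99*(v(p(6)) + h) = -99*(-⅙*6³ - 149) = -99*(-⅙*216 - 149) = -99*(-36 - 149) = -99*(-185) = 18315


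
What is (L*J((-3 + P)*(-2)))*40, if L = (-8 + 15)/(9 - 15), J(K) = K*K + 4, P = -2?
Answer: -14560/3 ≈ -4853.3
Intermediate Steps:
J(K) = 4 + K**2 (J(K) = K**2 + 4 = 4 + K**2)
L = -7/6 (L = 7/(-6) = 7*(-1/6) = -7/6 ≈ -1.1667)
(L*J((-3 + P)*(-2)))*40 = -7*(4 + ((-3 - 2)*(-2))**2)/6*40 = -7*(4 + (-5*(-2))**2)/6*40 = -7*(4 + 10**2)/6*40 = -7*(4 + 100)/6*40 = -7/6*104*40 = -364/3*40 = -14560/3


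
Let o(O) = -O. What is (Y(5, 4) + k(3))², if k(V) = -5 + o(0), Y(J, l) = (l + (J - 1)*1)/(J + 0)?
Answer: 289/25 ≈ 11.560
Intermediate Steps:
Y(J, l) = (-1 + J + l)/J (Y(J, l) = (l + (-1 + J)*1)/J = (l + (-1 + J))/J = (-1 + J + l)/J)
k(V) = -5 (k(V) = -5 - 1*0 = -5 + 0 = -5)
(Y(5, 4) + k(3))² = ((-1 + 5 + 4)/5 - 5)² = ((⅕)*8 - 5)² = (8/5 - 5)² = (-17/5)² = 289/25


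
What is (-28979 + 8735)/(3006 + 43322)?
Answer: -5061/11582 ≈ -0.43697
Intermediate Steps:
(-28979 + 8735)/(3006 + 43322) = -20244/46328 = -20244*1/46328 = -5061/11582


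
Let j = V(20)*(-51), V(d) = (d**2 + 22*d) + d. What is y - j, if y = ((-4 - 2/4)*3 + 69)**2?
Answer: 187761/4 ≈ 46940.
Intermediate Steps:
V(d) = d**2 + 23*d
j = -43860 (j = (20*(23 + 20))*(-51) = (20*43)*(-51) = 860*(-51) = -43860)
y = 12321/4 (y = ((-4 - 2*1/4)*3 + 69)**2 = ((-4 - 1/2)*3 + 69)**2 = (-9/2*3 + 69)**2 = (-27/2 + 69)**2 = (111/2)**2 = 12321/4 ≈ 3080.3)
y - j = 12321/4 - 1*(-43860) = 12321/4 + 43860 = 187761/4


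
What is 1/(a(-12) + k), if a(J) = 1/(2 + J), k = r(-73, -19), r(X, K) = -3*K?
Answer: 10/569 ≈ 0.017575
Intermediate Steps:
k = 57 (k = -3*(-19) = 57)
1/(a(-12) + k) = 1/(1/(2 - 12) + 57) = 1/(1/(-10) + 57) = 1/(-⅒ + 57) = 1/(569/10) = 10/569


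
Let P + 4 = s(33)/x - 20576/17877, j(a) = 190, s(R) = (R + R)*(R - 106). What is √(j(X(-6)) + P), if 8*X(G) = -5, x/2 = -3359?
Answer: √669126401713037001/60048843 ≈ 13.622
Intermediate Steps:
x = -6718 (x = 2*(-3359) = -6718)
s(R) = 2*R*(-106 + R) (s(R) = (2*R)*(-106 + R) = 2*R*(-106 + R))
X(G) = -5/8 (X(G) = (⅛)*(-5) = -5/8)
P = -266244463/60048843 (P = -4 + ((2*33*(-106 + 33))/(-6718) - 20576/17877) = -4 + ((2*33*(-73))*(-1/6718) - 20576*1/17877) = -4 + (-4818*(-1/6718) - 20576/17877) = -4 + (2409/3359 - 20576/17877) = -4 - 26049091/60048843 = -266244463/60048843 ≈ -4.4338)
√(j(X(-6)) + P) = √(190 - 266244463/60048843) = √(11143035707/60048843) = √669126401713037001/60048843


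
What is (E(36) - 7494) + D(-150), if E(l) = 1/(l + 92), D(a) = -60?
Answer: -966911/128 ≈ -7554.0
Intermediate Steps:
E(l) = 1/(92 + l)
(E(36) - 7494) + D(-150) = (1/(92 + 36) - 7494) - 60 = (1/128 - 7494) - 60 = -959231/128 - 60 = -966911/128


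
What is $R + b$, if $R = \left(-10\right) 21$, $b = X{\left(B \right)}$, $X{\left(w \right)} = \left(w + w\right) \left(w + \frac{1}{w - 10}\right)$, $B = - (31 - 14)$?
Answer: $\frac{9970}{27} \approx 369.26$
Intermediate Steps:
$B = -17$ ($B = \left(-1\right) 17 = -17$)
$X{\left(w \right)} = 2 w \left(w + \frac{1}{-10 + w}\right)$
$b = \frac{15640}{27}$ ($b = 2 \left(-17\right) \frac{1}{-10 - 17} \left(1 + \left(-17\right)^{2} - -170\right) = 2 \left(-17\right) \frac{1}{-27} \left(1 + 289 + 170\right) = 2 \left(-17\right) \left(- \frac{1}{27}\right) 460 = \frac{15640}{27} \approx 579.26$)
$R = -210$
$R + b = -210 + \frac{15640}{27} = \frac{9970}{27}$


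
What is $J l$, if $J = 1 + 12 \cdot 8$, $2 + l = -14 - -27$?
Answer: $1067$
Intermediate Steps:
$l = 11$ ($l = -2 - -13 = -2 + \left(-14 + 27\right) = -2 + 13 = 11$)
$J = 97$ ($J = 1 + 96 = 97$)
$J l = 97 \cdot 11 = 1067$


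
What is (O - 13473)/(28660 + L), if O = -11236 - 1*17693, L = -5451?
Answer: -42402/23209 ≈ -1.8270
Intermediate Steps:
O = -28929 (O = -11236 - 17693 = -28929)
(O - 13473)/(28660 + L) = (-28929 - 13473)/(28660 - 5451) = -42402/23209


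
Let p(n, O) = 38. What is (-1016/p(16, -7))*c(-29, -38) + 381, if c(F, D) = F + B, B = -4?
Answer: 24003/19 ≈ 1263.3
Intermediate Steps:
c(F, D) = -4 + F (c(F, D) = F - 4 = -4 + F)
(-1016/p(16, -7))*c(-29, -38) + 381 = (-1016/38)*(-4 - 29) + 381 = -1016*1/38*(-33) + 381 = -508/19*(-33) + 381 = 16764/19 + 381 = 24003/19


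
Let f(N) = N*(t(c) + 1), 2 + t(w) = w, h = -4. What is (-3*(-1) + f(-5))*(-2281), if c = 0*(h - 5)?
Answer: -18248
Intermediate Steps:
c = 0 (c = 0*(-4 - 5) = 0*(-9) = 0)
t(w) = -2 + w
f(N) = -N (f(N) = N*((-2 + 0) + 1) = N*(-2 + 1) = N*(-1) = -N)
(-3*(-1) + f(-5))*(-2281) = (-3*(-1) - 1*(-5))*(-2281) = (3 + 5)*(-2281) = 8*(-2281) = -18248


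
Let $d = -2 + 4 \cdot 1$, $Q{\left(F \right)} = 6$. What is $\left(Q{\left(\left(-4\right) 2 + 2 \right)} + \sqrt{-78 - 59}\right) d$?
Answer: $12 + 2 i \sqrt{137} \approx 12.0 + 23.409 i$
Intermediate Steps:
$d = 2$ ($d = -2 + 4 = 2$)
$\left(Q{\left(\left(-4\right) 2 + 2 \right)} + \sqrt{-78 - 59}\right) d = \left(6 + \sqrt{-78 - 59}\right) 2 = \left(6 + \sqrt{-137}\right) 2 = \left(6 + i \sqrt{137}\right) 2 = 12 + 2 i \sqrt{137}$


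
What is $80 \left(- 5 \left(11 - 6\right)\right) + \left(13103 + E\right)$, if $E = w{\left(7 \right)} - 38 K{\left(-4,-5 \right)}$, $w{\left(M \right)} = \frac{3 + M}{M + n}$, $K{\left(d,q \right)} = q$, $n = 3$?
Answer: $11294$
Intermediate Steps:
$w{\left(M \right)} = 1$ ($w{\left(M \right)} = \frac{3 + M}{M + 3} = \frac{3 + M}{3 + M} = 1$)
$E = 191$ ($E = 1 - -190 = 1 + 190 = 191$)
$80 \left(- 5 \left(11 - 6\right)\right) + \left(13103 + E\right) = 80 \left(- 5 \left(11 - 6\right)\right) + \left(13103 + 191\right) = 80 \left(\left(-5\right) 5\right) + 13294 = 80 \left(-25\right) + 13294 = -2000 + 13294 = 11294$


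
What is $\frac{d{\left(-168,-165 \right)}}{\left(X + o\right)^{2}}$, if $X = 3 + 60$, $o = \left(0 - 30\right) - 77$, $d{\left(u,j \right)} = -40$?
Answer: $- \frac{5}{242} \approx -0.020661$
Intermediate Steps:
$o = -107$ ($o = \left(0 - 30\right) - 77 = -30 - 77 = -107$)
$X = 63$
$\frac{d{\left(-168,-165 \right)}}{\left(X + o\right)^{2}} = - \frac{40}{\left(63 - 107\right)^{2}} = - \frac{40}{\left(-44\right)^{2}} = - \frac{40}{1936} = \left(-40\right) \frac{1}{1936} = - \frac{5}{242}$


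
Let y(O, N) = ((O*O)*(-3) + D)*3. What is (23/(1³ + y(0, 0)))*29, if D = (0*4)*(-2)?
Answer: 667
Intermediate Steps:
D = 0 (D = 0*(-2) = 0)
y(O, N) = -9*O² (y(O, N) = ((O*O)*(-3) + 0)*3 = (O²*(-3) + 0)*3 = (-3*O² + 0)*3 = -3*O²*3 = -9*O²)
(23/(1³ + y(0, 0)))*29 = (23/(1³ - 9*0²))*29 = (23/(1 - 9*0))*29 = (23/(1 + 0))*29 = (23/1)*29 = (1*23)*29 = 23*29 = 667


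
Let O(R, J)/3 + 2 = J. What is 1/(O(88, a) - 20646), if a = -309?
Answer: -1/21579 ≈ -4.6341e-5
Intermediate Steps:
O(R, J) = -6 + 3*J
1/(O(88, a) - 20646) = 1/((-6 + 3*(-309)) - 20646) = 1/((-6 - 927) - 20646) = 1/(-933 - 20646) = 1/(-21579) = -1/21579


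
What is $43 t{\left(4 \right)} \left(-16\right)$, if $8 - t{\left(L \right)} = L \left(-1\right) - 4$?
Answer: $-11008$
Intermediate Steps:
$t{\left(L \right)} = 12 + L$ ($t{\left(L \right)} = 8 - \left(L \left(-1\right) - 4\right) = 8 - \left(- L - 4\right) = 8 - \left(-4 - L\right) = 8 + \left(4 + L\right) = 12 + L$)
$43 t{\left(4 \right)} \left(-16\right) = 43 \left(12 + 4\right) \left(-16\right) = 43 \cdot 16 \left(-16\right) = 688 \left(-16\right) = -11008$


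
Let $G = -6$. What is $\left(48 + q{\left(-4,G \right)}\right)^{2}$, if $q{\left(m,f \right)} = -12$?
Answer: $1296$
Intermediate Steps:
$\left(48 + q{\left(-4,G \right)}\right)^{2} = \left(48 - 12\right)^{2} = 36^{2} = 1296$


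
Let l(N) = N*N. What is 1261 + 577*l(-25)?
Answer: 361886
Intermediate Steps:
l(N) = N**2
1261 + 577*l(-25) = 1261 + 577*(-25)**2 = 1261 + 577*625 = 1261 + 360625 = 361886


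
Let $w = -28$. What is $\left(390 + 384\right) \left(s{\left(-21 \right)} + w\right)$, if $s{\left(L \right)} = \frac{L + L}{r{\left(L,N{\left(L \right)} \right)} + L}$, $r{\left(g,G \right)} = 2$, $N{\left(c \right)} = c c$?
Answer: $- \frac{379260}{19} \approx -19961.0$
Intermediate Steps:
$N{\left(c \right)} = c^{2}$
$s{\left(L \right)} = \frac{2 L}{2 + L}$ ($s{\left(L \right)} = \frac{L + L}{2 + L} = \frac{2 L}{2 + L}$)
$\left(390 + 384\right) \left(s{\left(-21 \right)} + w\right) = \left(390 + 384\right) \left(2 \left(-21\right) \frac{1}{2 - 21} - 28\right) = 774 \left(2 \left(-21\right) \frac{1}{-19} - 28\right) = 774 \left(2 \left(-21\right) \left(- \frac{1}{19}\right) - 28\right) = 774 \left(\frac{42}{19} - 28\right) = 774 \left(- \frac{490}{19}\right) = - \frac{379260}{19}$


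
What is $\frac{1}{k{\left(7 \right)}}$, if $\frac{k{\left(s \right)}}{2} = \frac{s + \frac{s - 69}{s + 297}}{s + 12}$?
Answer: $\frac{1444}{1033} \approx 1.3979$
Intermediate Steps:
$k{\left(s \right)} = \frac{2 \left(s + \frac{-69 + s}{297 + s}\right)}{12 + s}$ ($k{\left(s \right)} = 2 \frac{s + \frac{s - 69}{s + 297}}{s + 12} = 2 \frac{s + \frac{-69 + s}{297 + s}}{12 + s} = \frac{2 \left(s + \frac{-69 + s}{297 + s}\right)}{12 + s}$)
$\frac{1}{k{\left(7 \right)}} = \frac{1}{2 \frac{1}{3564 + 7^{2} + 309 \cdot 7} \left(-69 + 7^{2} + 298 \cdot 7\right)} = \frac{1}{2 \frac{1}{3564 + 49 + 2163} \left(-69 + 49 + 2086\right)} = \frac{1}{2 \cdot \frac{1}{5776} \cdot 2066} = \frac{1}{\frac{1033}{1444}} = \frac{1444}{1033}$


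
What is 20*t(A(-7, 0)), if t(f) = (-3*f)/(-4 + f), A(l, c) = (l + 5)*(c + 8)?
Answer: -48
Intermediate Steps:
A(l, c) = (5 + l)*(8 + c)
t(f) = -3*f/(-4 + f)
20*t(A(-7, 0)) = 20*(-3*(40 + 5*0 + 8*(-7) + 0*(-7))/(-4 + (40 + 5*0 + 8*(-7) + 0*(-7)))) = 20*(-3*(40 + 0 - 56 + 0)/(-4 + (40 + 0 - 56 + 0))) = 20*(-3*(-16)/(-4 - 16)) = 20*(-3*(-16)/(-20)) = 20*(-3*(-16)*(-1/20)) = 20*(-12/5) = -48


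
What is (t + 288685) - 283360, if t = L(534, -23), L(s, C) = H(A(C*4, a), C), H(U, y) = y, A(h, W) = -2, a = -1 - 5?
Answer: 5302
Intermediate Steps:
a = -6
L(s, C) = C
t = -23
(t + 288685) - 283360 = (-23 + 288685) - 283360 = 288662 - 283360 = 5302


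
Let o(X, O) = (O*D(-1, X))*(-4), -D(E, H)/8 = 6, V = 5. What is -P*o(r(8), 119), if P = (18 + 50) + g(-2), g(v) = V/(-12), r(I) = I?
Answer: -1544144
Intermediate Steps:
g(v) = -5/12 (g(v) = 5/(-12) = 5*(-1/12) = -5/12)
D(E, H) = -48 (D(E, H) = -8*6 = -48)
o(X, O) = 192*O (o(X, O) = (O*(-48))*(-4) = -48*O*(-4) = 192*O)
P = 811/12 (P = (18 + 50) - 5/12 = 68 - 5/12 = 811/12 ≈ 67.583)
-P*o(r(8), 119) = -811*192*119/12 = -811*22848/12 = -1*1544144 = -1544144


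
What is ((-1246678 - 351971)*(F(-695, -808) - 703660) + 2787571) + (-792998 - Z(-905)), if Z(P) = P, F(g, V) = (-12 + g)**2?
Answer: 325824246817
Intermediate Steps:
((-1246678 - 351971)*(F(-695, -808) - 703660) + 2787571) + (-792998 - Z(-905)) = ((-1246678 - 351971)*((-12 - 695)**2 - 703660) + 2787571) + (-792998 - 1*(-905)) = (-1598649*((-707)**2 - 703660) + 2787571) + (-792998 + 905) = (-1598649*(499849 - 703660) + 2787571) - 792093 = (-1598649*(-203811) + 2787571) - 792093 = (325822251339 + 2787571) - 792093 = 325825038910 - 792093 = 325824246817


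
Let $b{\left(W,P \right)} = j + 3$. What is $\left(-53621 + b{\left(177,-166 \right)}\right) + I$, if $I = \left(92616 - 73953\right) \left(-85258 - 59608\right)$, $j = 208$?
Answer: $-2703687568$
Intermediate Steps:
$I = -2703634158$ ($I = 18663 \left(-144866\right) = -2703634158$)
$b{\left(W,P \right)} = 211$ ($b{\left(W,P \right)} = 208 + 3 = 211$)
$\left(-53621 + b{\left(177,-166 \right)}\right) + I = \left(-53621 + 211\right) - 2703634158 = -53410 - 2703634158 = -2703687568$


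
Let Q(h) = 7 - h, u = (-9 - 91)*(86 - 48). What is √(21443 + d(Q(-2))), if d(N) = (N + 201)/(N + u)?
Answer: √308171159573/3791 ≈ 146.43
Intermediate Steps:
u = -3800 (u = -100*38 = -3800)
d(N) = (201 + N)/(-3800 + N) (d(N) = (N + 201)/(N - 3800) = (201 + N)/(-3800 + N))
√(21443 + d(Q(-2))) = √(21443 + (201 + (7 - 1*(-2)))/(-3800 + (7 - 1*(-2)))) = √(21443 + (201 + (7 + 2))/(-3800 + (7 + 2))) = √(21443 + (201 + 9)/(-3800 + 9)) = √(21443 + 210/(-3791)) = √(21443 - 1/3791*210) = √(21443 - 210/3791) = √(81290203/3791) = √308171159573/3791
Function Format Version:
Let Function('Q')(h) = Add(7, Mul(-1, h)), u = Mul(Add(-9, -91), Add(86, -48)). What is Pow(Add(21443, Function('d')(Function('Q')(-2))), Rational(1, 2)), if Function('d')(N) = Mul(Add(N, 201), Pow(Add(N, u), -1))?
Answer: Mul(Rational(1, 3791), Pow(308171159573, Rational(1, 2))) ≈ 146.43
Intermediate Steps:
u = -3800 (u = Mul(-100, 38) = -3800)
Function('d')(N) = Mul(Pow(Add(-3800, N), -1), Add(201, N)) (Function('d')(N) = Mul(Add(N, 201), Pow(Add(N, -3800), -1)) = Mul(Add(201, N), Pow(Add(-3800, N), -1)) = Mul(Pow(Add(-3800, N), -1), Add(201, N)))
Pow(Add(21443, Function('d')(Function('Q')(-2))), Rational(1, 2)) = Pow(Add(21443, Mul(Pow(Add(-3800, Add(7, Mul(-1, -2))), -1), Add(201, Add(7, Mul(-1, -2))))), Rational(1, 2)) = Pow(Add(21443, Mul(Pow(Add(-3800, Add(7, 2)), -1), Add(201, Add(7, 2)))), Rational(1, 2)) = Pow(Add(21443, Mul(Pow(Add(-3800, 9), -1), Add(201, 9))), Rational(1, 2)) = Pow(Add(21443, Mul(Pow(-3791, -1), 210)), Rational(1, 2)) = Pow(Add(21443, Mul(Rational(-1, 3791), 210)), Rational(1, 2)) = Pow(Add(21443, Rational(-210, 3791)), Rational(1, 2)) = Pow(Rational(81290203, 3791), Rational(1, 2)) = Mul(Rational(1, 3791), Pow(308171159573, Rational(1, 2)))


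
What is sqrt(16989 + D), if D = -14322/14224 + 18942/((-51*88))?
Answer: sqrt(1266658178642)/8636 ≈ 130.32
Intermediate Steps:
D = -90289/17272 (D = -14322*1/14224 + 18942/(-4488) = -1023/1016 + 18942*(-1/4488) = -1023/1016 - 287/68 = -90289/17272 ≈ -5.2275)
sqrt(16989 + D) = sqrt(16989 - 90289/17272) = sqrt(293343719/17272) = sqrt(1266658178642)/8636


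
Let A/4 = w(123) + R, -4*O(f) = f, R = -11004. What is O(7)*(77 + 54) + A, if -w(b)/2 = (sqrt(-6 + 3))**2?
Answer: -176885/4 ≈ -44221.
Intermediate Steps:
O(f) = -f/4
w(b) = 6 (w(b) = -2*(sqrt(-6 + 3))**2 = -2*(sqrt(-3))**2 = -2*(I*sqrt(3))**2 = -2*(-3) = 6)
A = -43992 (A = 4*(6 - 11004) = 4*(-10998) = -43992)
O(7)*(77 + 54) + A = (-1/4*7)*(77 + 54) - 43992 = -7/4*131 - 43992 = -917/4 - 43992 = -176885/4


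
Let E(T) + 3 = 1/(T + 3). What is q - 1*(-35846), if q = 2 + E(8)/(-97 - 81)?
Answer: 35095208/979 ≈ 35848.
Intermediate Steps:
E(T) = -3 + 1/(3 + T) (E(T) = -3 + 1/(T + 3) = -3 + 1/(3 + T))
q = 1974/979 (q = 2 + ((-8 - 3*8)/(3 + 8))/(-97 - 81) = 2 + ((-8 - 24)/11)/(-178) = 2 + ((1/11)*(-32))*(-1/178) = 2 - 32/11*(-1/178) = 2 + 16/979 = 1974/979 ≈ 2.0163)
q - 1*(-35846) = 1974/979 - 1*(-35846) = 1974/979 + 35846 = 35095208/979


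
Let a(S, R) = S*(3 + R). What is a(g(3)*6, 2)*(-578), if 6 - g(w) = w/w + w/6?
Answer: -78030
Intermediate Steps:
g(w) = 5 - w/6 (g(w) = 6 - (w/w + w/6) = 6 - (1 + w*(⅙)) = 6 - (1 + w/6) = 6 + (-1 - w/6) = 5 - w/6)
a(g(3)*6, 2)*(-578) = (((5 - ⅙*3)*6)*(3 + 2))*(-578) = (((5 - ½)*6)*5)*(-578) = (((9/2)*6)*5)*(-578) = (27*5)*(-578) = 135*(-578) = -78030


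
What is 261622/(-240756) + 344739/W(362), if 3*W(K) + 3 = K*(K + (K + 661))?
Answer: 58912655389/60353556726 ≈ 0.97613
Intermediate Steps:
W(K) = -1 + K*(661 + 2*K)/3 (W(K) = -1 + (K*(K + (K + 661)))/3 = -1 + (K*(K + (661 + K)))/3 = -1 + (K*(661 + 2*K))/3 = -1 + K*(661 + 2*K)/3)
261622/(-240756) + 344739/W(362) = 261622/(-240756) + 344739/(-1 + (⅔)*362² + (661/3)*362) = 261622*(-1/240756) + 344739/(-1 + (⅔)*131044 + 239282/3) = -130811/120378 + 344739/(-1 + 262088/3 + 239282/3) = -130811/120378 + 344739/(501367/3) = -130811/120378 + 344739*(3/501367) = -130811/120378 + 1034217/501367 = 58912655389/60353556726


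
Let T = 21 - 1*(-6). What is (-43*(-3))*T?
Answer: 3483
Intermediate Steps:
T = 27 (T = 21 + 6 = 27)
(-43*(-3))*T = -43*(-3)*27 = 129*27 = 3483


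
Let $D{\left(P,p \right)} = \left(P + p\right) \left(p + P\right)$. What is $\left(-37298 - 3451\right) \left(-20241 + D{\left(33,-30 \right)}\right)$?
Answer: $824433768$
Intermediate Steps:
$D{\left(P,p \right)} = \left(P + p\right)^{2}$ ($D{\left(P,p \right)} = \left(P + p\right) \left(P + p\right) = \left(P + p\right)^{2}$)
$\left(-37298 - 3451\right) \left(-20241 + D{\left(33,-30 \right)}\right) = \left(-37298 - 3451\right) \left(-20241 + \left(33 - 30\right)^{2}\right) = - 40749 \left(-20241 + 3^{2}\right) = - 40749 \left(-20241 + 9\right) = \left(-40749\right) \left(-20232\right) = 824433768$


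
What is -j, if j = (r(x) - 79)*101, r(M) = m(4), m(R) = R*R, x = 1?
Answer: 6363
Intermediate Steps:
m(R) = R²
r(M) = 16 (r(M) = 4² = 16)
j = -6363 (j = (16 - 79)*101 = -63*101 = -6363)
-j = -1*(-6363) = 6363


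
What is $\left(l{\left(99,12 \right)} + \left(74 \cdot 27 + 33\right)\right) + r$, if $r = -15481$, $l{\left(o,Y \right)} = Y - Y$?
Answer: $-13450$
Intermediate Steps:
$l{\left(o,Y \right)} = 0$
$\left(l{\left(99,12 \right)} + \left(74 \cdot 27 + 33\right)\right) + r = \left(0 + \left(74 \cdot 27 + 33\right)\right) - 15481 = \left(0 + \left(1998 + 33\right)\right) - 15481 = \left(0 + 2031\right) - 15481 = 2031 - 15481 = -13450$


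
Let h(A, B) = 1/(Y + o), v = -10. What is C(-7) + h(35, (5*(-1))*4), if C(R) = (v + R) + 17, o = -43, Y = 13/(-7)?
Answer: -7/314 ≈ -0.022293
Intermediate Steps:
Y = -13/7 (Y = 13*(-1/7) = -13/7 ≈ -1.8571)
h(A, B) = -7/314 (h(A, B) = 1/(-13/7 - 43) = 1/(-314/7) = -7/314)
C(R) = 7 + R (C(R) = (-10 + R) + 17 = 7 + R)
C(-7) + h(35, (5*(-1))*4) = (7 - 7) - 7/314 = 0 - 7/314 = -7/314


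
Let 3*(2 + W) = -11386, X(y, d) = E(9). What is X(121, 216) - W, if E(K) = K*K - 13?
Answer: 11596/3 ≈ 3865.3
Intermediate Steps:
E(K) = -13 + K**2 (E(K) = K**2 - 13 = -13 + K**2)
X(y, d) = 68 (X(y, d) = -13 + 9**2 = -13 + 81 = 68)
W = -11392/3 (W = -2 + (1/3)*(-11386) = -2 - 11386/3 = -11392/3 ≈ -3797.3)
X(121, 216) - W = 68 - 1*(-11392/3) = 68 + 11392/3 = 11596/3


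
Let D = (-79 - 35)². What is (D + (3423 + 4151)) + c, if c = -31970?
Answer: -11400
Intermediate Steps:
D = 12996 (D = (-114)² = 12996)
(D + (3423 + 4151)) + c = (12996 + (3423 + 4151)) - 31970 = (12996 + 7574) - 31970 = 20570 - 31970 = -11400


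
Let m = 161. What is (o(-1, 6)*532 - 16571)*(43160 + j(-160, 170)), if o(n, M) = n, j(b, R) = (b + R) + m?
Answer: -741090093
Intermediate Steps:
j(b, R) = 161 + R + b (j(b, R) = (b + R) + 161 = (R + b) + 161 = 161 + R + b)
(o(-1, 6)*532 - 16571)*(43160 + j(-160, 170)) = (-1*532 - 16571)*(43160 + (161 + 170 - 160)) = (-532 - 16571)*(43160 + 171) = -17103*43331 = -741090093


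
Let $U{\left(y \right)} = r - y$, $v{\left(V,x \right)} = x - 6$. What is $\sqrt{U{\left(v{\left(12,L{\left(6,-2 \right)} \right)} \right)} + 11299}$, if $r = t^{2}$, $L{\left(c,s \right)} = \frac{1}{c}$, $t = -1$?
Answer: $\frac{\sqrt{407010}}{6} \approx 106.33$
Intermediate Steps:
$r = 1$ ($r = \left(-1\right)^{2} = 1$)
$v{\left(V,x \right)} = -6 + x$ ($v{\left(V,x \right)} = x - 6 = -6 + x$)
$U{\left(y \right)} = 1 - y$
$\sqrt{U{\left(v{\left(12,L{\left(6,-2 \right)} \right)} \right)} + 11299} = \sqrt{\left(1 - \left(-6 + \frac{1}{6}\right)\right) + 11299} = \sqrt{\left(1 - - \frac{35}{6}\right) + 11299} = \sqrt{\left(1 + \frac{35}{6}\right) + 11299} = \sqrt{\frac{41}{6} + 11299} = \sqrt{\frac{67835}{6}} = \frac{\sqrt{407010}}{6}$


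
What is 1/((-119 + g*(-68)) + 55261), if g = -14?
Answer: 1/56094 ≈ 1.7827e-5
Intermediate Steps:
1/((-119 + g*(-68)) + 55261) = 1/((-119 - 14*(-68)) + 55261) = 1/((-119 + 952) + 55261) = 1/(833 + 55261) = 1/56094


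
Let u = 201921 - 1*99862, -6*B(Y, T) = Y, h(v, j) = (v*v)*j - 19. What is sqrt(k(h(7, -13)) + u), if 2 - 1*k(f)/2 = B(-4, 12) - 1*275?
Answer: sqrt(923505)/3 ≈ 320.33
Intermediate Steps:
h(v, j) = -19 + j*v**2 (h(v, j) = v**2*j - 19 = j*v**2 - 19 = -19 + j*v**2)
B(Y, T) = -Y/6
k(f) = 1658/3 (k(f) = 4 - 2*(-1/6*(-4) - 1*275) = 4 - 2*(2/3 - 275) = 4 - 2*(-823/3) = 4 + 1646/3 = 1658/3)
u = 102059 (u = 201921 - 99862 = 102059)
sqrt(k(h(7, -13)) + u) = sqrt(1658/3 + 102059) = sqrt(307835/3) = sqrt(923505)/3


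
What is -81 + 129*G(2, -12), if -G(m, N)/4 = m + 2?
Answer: -2145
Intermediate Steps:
G(m, N) = -8 - 4*m (G(m, N) = -4*(m + 2) = -4*(2 + m) = -8 - 4*m)
-81 + 129*G(2, -12) = -81 + 129*(-8 - 4*2) = -81 + 129*(-8 - 8) = -81 + 129*(-16) = -81 - 2064 = -2145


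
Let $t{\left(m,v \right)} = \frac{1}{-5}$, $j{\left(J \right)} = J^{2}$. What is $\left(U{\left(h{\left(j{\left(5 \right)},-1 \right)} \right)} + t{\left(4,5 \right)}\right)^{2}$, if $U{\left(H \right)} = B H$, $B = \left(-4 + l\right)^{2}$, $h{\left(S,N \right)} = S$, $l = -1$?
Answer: $\frac{9759376}{25} \approx 3.9038 \cdot 10^{5}$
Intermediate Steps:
$B = 25$ ($B = \left(-4 - 1\right)^{2} = \left(-5\right)^{2} = 25$)
$t{\left(m,v \right)} = - \frac{1}{5}$
$U{\left(H \right)} = 25 H$
$\left(U{\left(h{\left(j{\left(5 \right)},-1 \right)} \right)} + t{\left(4,5 \right)}\right)^{2} = \left(25 \cdot 5^{2} - \frac{1}{5}\right)^{2} = \left(25 \cdot 25 - \frac{1}{5}\right)^{2} = \left(625 - \frac{1}{5}\right)^{2} = \left(\frac{3124}{5}\right)^{2} = \frac{9759376}{25}$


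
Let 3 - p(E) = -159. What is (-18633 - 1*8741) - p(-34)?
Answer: -27536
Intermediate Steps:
p(E) = 162 (p(E) = 3 - 1*(-159) = 3 + 159 = 162)
(-18633 - 1*8741) - p(-34) = (-18633 - 1*8741) - 1*162 = (-18633 - 8741) - 162 = -27374 - 162 = -27536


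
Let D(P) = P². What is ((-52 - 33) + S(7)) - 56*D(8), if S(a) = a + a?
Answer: -3655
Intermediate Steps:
S(a) = 2*a
((-52 - 33) + S(7)) - 56*D(8) = ((-52 - 33) + 2*7) - 56*8² = (-85 + 14) - 56*64 = -71 - 3584 = -3655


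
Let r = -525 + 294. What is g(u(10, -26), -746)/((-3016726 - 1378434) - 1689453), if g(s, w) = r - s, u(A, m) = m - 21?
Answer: 184/6084613 ≈ 3.0240e-5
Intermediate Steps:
u(A, m) = -21 + m
r = -231
g(s, w) = -231 - s
g(u(10, -26), -746)/((-3016726 - 1378434) - 1689453) = (-231 - (-21 - 26))/((-3016726 - 1378434) - 1689453) = (-231 - 1*(-47))/(-4395160 - 1689453) = (-231 + 47)/(-6084613) = -184*(-1/6084613) = 184/6084613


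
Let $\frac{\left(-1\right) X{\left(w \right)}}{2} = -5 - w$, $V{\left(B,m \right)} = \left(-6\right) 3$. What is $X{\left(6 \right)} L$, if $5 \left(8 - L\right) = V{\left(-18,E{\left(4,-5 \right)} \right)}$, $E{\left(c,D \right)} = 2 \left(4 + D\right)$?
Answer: $\frac{1276}{5} \approx 255.2$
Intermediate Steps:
$E{\left(c,D \right)} = 8 + 2 D$
$V{\left(B,m \right)} = -18$
$X{\left(w \right)} = 10 + 2 w$ ($X{\left(w \right)} = - 2 \left(-5 - w\right) = 10 + 2 w$)
$L = \frac{58}{5}$ ($L = 8 - - \frac{18}{5} = 8 + \frac{18}{5} = \frac{58}{5} \approx 11.6$)
$X{\left(6 \right)} L = \left(10 + 2 \cdot 6\right) \frac{58}{5} = \left(10 + 12\right) \frac{58}{5} = 22 \cdot \frac{58}{5} = \frac{1276}{5}$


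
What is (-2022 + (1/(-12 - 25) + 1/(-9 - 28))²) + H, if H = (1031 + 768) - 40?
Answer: -360043/1369 ≈ -263.00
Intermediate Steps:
H = 1759 (H = 1799 - 40 = 1759)
(-2022 + (1/(-12 - 25) + 1/(-9 - 28))²) + H = (-2022 + (1/(-12 - 25) + 1/(-9 - 28))²) + 1759 = (-2022 + (1/(-37) + 1/(-37))²) + 1759 = (-2022 + (-1/37 - 1/37)²) + 1759 = (-2022 + (-2/37)²) + 1759 = (-2022 + 4/1369) + 1759 = -2768114/1369 + 1759 = -360043/1369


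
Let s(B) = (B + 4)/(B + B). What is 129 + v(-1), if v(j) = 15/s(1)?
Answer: 135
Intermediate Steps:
s(B) = (4 + B)/(2*B) (s(B) = (4 + B)/((2*B)) = (4 + B)*(1/(2*B)) = (4 + B)/(2*B))
v(j) = 6 (v(j) = 15/(((½)*(4 + 1)/1)) = 15/(((½)*1*5)) = 15/(5/2) = 15*(⅖) = 6)
129 + v(-1) = 129 + 6 = 135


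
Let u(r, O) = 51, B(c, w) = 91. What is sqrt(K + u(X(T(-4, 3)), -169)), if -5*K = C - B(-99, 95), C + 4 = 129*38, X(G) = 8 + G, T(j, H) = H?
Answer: 2*I*sqrt(5690)/5 ≈ 30.173*I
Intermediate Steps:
C = 4898 (C = -4 + 129*38 = -4 + 4902 = 4898)
K = -4807/5 (K = -(4898 - 1*91)/5 = -(4898 - 91)/5 = -1/5*4807 = -4807/5 ≈ -961.40)
sqrt(K + u(X(T(-4, 3)), -169)) = sqrt(-4807/5 + 51) = sqrt(-4552/5) = 2*I*sqrt(5690)/5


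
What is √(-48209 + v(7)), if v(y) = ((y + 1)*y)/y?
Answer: I*√48201 ≈ 219.55*I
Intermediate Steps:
v(y) = 1 + y (v(y) = ((1 + y)*y)/y = (y*(1 + y))/y = 1 + y)
√(-48209 + v(7)) = √(-48209 + (1 + 7)) = √(-48209 + 8) = √(-48201) = I*√48201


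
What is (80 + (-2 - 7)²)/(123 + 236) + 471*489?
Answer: 82684682/359 ≈ 2.3032e+5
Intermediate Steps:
(80 + (-2 - 7)²)/(123 + 236) + 471*489 = (80 + (-9)²)/359 + 230319 = (80 + 81)*(1/359) + 230319 = 161*(1/359) + 230319 = 161/359 + 230319 = 82684682/359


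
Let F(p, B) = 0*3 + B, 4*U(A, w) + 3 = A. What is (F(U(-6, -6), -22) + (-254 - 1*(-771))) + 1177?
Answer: 1672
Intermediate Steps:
U(A, w) = -3/4 + A/4
F(p, B) = B (F(p, B) = 0 + B = B)
(F(U(-6, -6), -22) + (-254 - 1*(-771))) + 1177 = (-22 + (-254 - 1*(-771))) + 1177 = (-22 + (-254 + 771)) + 1177 = (-22 + 517) + 1177 = 495 + 1177 = 1672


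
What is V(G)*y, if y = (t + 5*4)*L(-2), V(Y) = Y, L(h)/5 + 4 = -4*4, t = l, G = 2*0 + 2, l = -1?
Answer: -3800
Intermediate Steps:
G = 2 (G = 0 + 2 = 2)
t = -1
L(h) = -100 (L(h) = -20 + 5*(-4*4) = -20 + 5*(-16) = -20 - 80 = -100)
y = -1900 (y = (-1 + 5*4)*(-100) = (-1 + 20)*(-100) = 19*(-100) = -1900)
V(G)*y = 2*(-1900) = -3800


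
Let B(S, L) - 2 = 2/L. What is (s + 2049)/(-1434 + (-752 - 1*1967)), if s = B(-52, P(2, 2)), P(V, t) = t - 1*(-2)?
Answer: -4103/8306 ≈ -0.49398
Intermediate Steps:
P(V, t) = 2 + t (P(V, t) = t + 2 = 2 + t)
B(S, L) = 2 + 2/L
s = 5/2 (s = 2 + 2/(2 + 2) = 2 + 2/4 = 2 + 2*(1/4) = 2 + 1/2 = 5/2 ≈ 2.5000)
(s + 2049)/(-1434 + (-752 - 1*1967)) = (5/2 + 2049)/(-1434 + (-752 - 1*1967)) = 4103/(2*(-1434 + (-752 - 1967))) = 4103/(2*(-1434 - 2719)) = (4103/2)/(-4153) = (4103/2)*(-1/4153) = -4103/8306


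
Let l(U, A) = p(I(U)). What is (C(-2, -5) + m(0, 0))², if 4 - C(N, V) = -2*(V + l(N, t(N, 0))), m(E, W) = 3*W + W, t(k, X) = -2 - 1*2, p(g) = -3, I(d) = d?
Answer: 144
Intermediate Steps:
t(k, X) = -4 (t(k, X) = -2 - 2 = -4)
m(E, W) = 4*W
l(U, A) = -3
C(N, V) = -2 + 2*V (C(N, V) = 4 - (-2)*(V - 3) = 4 - (-2)*(-3 + V) = 4 - (6 - 2*V) = 4 + (-6 + 2*V) = -2 + 2*V)
(C(-2, -5) + m(0, 0))² = ((-2 + 2*(-5)) + 4*0)² = ((-2 - 10) + 0)² = (-12 + 0)² = (-12)² = 144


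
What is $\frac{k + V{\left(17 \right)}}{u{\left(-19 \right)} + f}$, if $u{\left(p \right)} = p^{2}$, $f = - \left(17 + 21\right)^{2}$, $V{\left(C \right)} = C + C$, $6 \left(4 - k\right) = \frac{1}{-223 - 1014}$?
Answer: $- \frac{282037}{8038026} \approx -0.035088$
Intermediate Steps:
$k = \frac{29689}{7422}$ ($k = 4 - \frac{1}{6 \left(-223 - 1014\right)} = 4 - \frac{1}{6 \left(-1237\right)} = 4 - - \frac{1}{7422} = 4 + \frac{1}{7422} = \frac{29689}{7422} \approx 4.0001$)
$V{\left(C \right)} = 2 C$
$f = -1444$ ($f = - 38^{2} = \left(-1\right) 1444 = -1444$)
$\frac{k + V{\left(17 \right)}}{u{\left(-19 \right)} + f} = \frac{\frac{29689}{7422} + 2 \cdot 17}{\left(-19\right)^{2} - 1444} = \frac{\frac{29689}{7422} + 34}{361 - 1444} = \frac{282037}{7422 \left(-1083\right)} = \frac{282037}{7422} \left(- \frac{1}{1083}\right) = - \frac{282037}{8038026}$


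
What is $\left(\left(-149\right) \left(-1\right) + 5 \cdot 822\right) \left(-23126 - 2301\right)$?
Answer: $-108293593$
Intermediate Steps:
$\left(\left(-149\right) \left(-1\right) + 5 \cdot 822\right) \left(-23126 - 2301\right) = \left(149 + 4110\right) \left(-25427\right) = 4259 \left(-25427\right) = -108293593$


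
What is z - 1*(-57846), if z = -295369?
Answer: -237523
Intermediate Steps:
z - 1*(-57846) = -295369 - 1*(-57846) = -295369 + 57846 = -237523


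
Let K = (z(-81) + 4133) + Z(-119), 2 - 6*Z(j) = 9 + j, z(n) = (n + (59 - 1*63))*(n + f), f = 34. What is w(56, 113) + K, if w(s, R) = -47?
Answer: 24299/3 ≈ 8099.7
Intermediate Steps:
z(n) = (-4 + n)*(34 + n) (z(n) = (n + (59 - 1*63))*(n + 34) = (n + (59 - 63))*(34 + n) = (n - 4)*(34 + n) = (-4 + n)*(34 + n))
Z(j) = -7/6 - j/6 (Z(j) = ⅓ - (9 + j)/6 = ⅓ + (-3/2 - j/6) = -7/6 - j/6)
K = 24440/3 (K = ((-136 + (-81)² + 30*(-81)) + 4133) + (-7/6 - ⅙*(-119)) = ((-136 + 6561 - 2430) + 4133) + (-7/6 + 119/6) = (3995 + 4133) + 56/3 = 8128 + 56/3 = 24440/3 ≈ 8146.7)
w(56, 113) + K = -47 + 24440/3 = 24299/3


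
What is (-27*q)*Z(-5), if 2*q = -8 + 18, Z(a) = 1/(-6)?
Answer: 45/2 ≈ 22.500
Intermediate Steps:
Z(a) = -1/6
q = 5 (q = (-8 + 18)/2 = (1/2)*10 = 5)
(-27*q)*Z(-5) = -27*5*(-1/6) = -135*(-1/6) = 45/2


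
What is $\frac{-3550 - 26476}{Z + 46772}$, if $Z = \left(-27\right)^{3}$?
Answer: $- \frac{30026}{27089} \approx -1.1084$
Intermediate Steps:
$Z = -19683$
$\frac{-3550 - 26476}{Z + 46772} = \frac{-3550 - 26476}{-19683 + 46772} = - \frac{30026}{27089}$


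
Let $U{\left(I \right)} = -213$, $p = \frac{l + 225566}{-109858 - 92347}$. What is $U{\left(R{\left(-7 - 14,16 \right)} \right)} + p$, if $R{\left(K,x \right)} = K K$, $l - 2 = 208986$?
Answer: $- \frac{43504219}{202205} \approx -215.15$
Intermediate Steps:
$l = 208988$ ($l = 2 + 208986 = 208988$)
$R{\left(K,x \right)} = K^{2}$
$p = - \frac{434554}{202205}$ ($p = \frac{208988 + 225566}{-109858 - 92347} = \frac{434554}{-202205} = 434554 \left(- \frac{1}{202205}\right) = - \frac{434554}{202205} \approx -2.1491$)
$U{\left(R{\left(-7 - 14,16 \right)} \right)} + p = -213 - \frac{434554}{202205} = - \frac{43504219}{202205}$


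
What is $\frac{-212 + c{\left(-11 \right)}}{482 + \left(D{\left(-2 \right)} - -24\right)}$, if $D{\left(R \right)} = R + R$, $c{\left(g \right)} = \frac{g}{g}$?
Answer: $- \frac{211}{502} \approx -0.42032$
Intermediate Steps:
$c{\left(g \right)} = 1$
$D{\left(R \right)} = 2 R$
$\frac{-212 + c{\left(-11 \right)}}{482 + \left(D{\left(-2 \right)} - -24\right)} = \frac{-212 + 1}{482 + \left(2 \left(-2\right) - -24\right)} = - \frac{211}{482 + \left(-4 + 24\right)} = - \frac{211}{482 + 20} = - \frac{211}{502}$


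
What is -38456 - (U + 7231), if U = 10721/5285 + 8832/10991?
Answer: -17576193076/384685 ≈ -45690.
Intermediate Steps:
U = 1089481/384685 (U = 10721*(1/5285) + 8832*(1/10991) = 71/35 + 8832/10991 = 1089481/384685 ≈ 2.8321)
-38456 - (U + 7231) = -38456 - (1089481/384685 + 7231) = -38456 - 1*2782746716/384685 = -38456 - 2782746716/384685 = -17576193076/384685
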